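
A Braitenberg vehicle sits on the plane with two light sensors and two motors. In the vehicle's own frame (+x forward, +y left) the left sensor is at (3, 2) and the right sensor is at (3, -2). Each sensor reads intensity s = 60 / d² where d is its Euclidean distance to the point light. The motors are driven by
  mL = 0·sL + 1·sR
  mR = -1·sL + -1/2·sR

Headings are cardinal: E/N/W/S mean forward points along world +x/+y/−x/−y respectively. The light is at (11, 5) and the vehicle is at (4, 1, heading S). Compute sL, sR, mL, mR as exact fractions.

30/37 6/13 6/13 -501/481

left sensor world pos  = (6, -2); dL² = 74
right sensor world pos = (2, -2); dR² = 130
sL = 60/74 = 30/37
sR = 60/130 = 6/13
mL = 0·sL + 1·sR = 6/13
mR = -1·sL + -1/2·sR = -501/481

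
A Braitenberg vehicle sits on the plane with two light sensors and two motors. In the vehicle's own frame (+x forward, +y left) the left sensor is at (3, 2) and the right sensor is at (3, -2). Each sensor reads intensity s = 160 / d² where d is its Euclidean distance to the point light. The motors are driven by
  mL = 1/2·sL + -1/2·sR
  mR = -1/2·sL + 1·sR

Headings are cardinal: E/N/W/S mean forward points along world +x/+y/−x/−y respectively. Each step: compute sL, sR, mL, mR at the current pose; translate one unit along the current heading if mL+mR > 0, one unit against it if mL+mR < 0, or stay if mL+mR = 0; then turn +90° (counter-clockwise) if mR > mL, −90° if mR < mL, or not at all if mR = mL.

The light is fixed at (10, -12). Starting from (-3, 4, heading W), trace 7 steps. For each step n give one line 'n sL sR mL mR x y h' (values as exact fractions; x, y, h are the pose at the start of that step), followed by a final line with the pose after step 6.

n=0: pose=(-3,4,W); sL=40/113, sR=8/29; mL=128/3277, mR=324/3277; mL+mR=4/29 → advance +1; mR−mL=196/3277 → turn +1·90°
n=1: pose=(-4,4,S); sL=160/313, sR=32/85; mL=1792/26605, mR=3216/26605; mL+mR=16/85 → advance +1; mR−mL=1424/26605 → turn +1·90°
n=2: pose=(-4,3,E); sL=16/41, sR=16/29; mL=-96/1189, mR=424/1189; mL+mR=8/29 → advance +1; mR−mL=520/1189 → turn +1·90°
n=3: pose=(-3,3,N); sL=160/549, sR=32/89; mL=-1664/48861, mR=10448/48861; mL+mR=16/89 → advance +1; mR−mL=12112/48861 → turn +1·90°
n=4: pose=(-3,4,W); sL=40/113, sR=8/29; mL=128/3277, mR=324/3277; mL+mR=4/29 → advance +1; mR−mL=196/3277 → turn +1·90°
n=5: pose=(-4,4,S); sL=160/313, sR=32/85; mL=1792/26605, mR=3216/26605; mL+mR=16/85 → advance +1; mR−mL=1424/26605 → turn +1·90°
n=6: pose=(-4,3,E); sL=16/41, sR=16/29; mL=-96/1189, mR=424/1189; mL+mR=8/29 → advance +1; mR−mL=520/1189 → turn +1·90°

0 40/113 8/29 128/3277 324/3277 -3 4 W
1 160/313 32/85 1792/26605 3216/26605 -4 4 S
2 16/41 16/29 -96/1189 424/1189 -4 3 E
3 160/549 32/89 -1664/48861 10448/48861 -3 3 N
4 40/113 8/29 128/3277 324/3277 -3 4 W
5 160/313 32/85 1792/26605 3216/26605 -4 4 S
6 16/41 16/29 -96/1189 424/1189 -4 3 E
final -3 3 N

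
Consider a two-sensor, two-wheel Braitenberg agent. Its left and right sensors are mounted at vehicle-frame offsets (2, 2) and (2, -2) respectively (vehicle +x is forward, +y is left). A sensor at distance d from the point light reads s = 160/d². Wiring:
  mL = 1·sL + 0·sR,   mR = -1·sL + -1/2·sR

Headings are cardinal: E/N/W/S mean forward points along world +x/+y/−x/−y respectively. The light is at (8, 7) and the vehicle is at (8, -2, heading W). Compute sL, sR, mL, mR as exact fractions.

32/25 160/53 32/25 -3696/1325

left sensor world pos  = (6, -4); dL² = 125
right sensor world pos = (6, 0); dR² = 53
sL = 160/125 = 32/25
sR = 160/53 = 160/53
mL = 1·sL + 0·sR = 32/25
mR = -1·sL + -1/2·sR = -3696/1325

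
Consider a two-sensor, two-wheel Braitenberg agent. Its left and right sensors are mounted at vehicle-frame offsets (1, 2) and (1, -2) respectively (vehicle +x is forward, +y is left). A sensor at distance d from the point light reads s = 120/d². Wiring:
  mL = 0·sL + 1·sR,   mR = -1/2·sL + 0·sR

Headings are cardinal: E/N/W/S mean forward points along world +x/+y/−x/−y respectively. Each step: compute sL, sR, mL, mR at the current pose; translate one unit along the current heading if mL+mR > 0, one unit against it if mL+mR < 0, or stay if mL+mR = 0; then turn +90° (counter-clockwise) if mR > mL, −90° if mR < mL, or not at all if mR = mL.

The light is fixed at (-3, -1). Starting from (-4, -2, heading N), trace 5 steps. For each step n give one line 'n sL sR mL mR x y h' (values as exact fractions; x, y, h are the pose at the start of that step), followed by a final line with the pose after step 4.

0 40/3 120 120 -20/3 -4 -2 N
1 30 30 30 -15 -4 -1 E
2 24 24 24 -12 -3 -1 S
3 12 60 60 -6 -3 -2 W
4 40/3 120 120 -20/3 -4 -2 N
final -4 -1 E

n=0: pose=(-4,-2,N); sL=40/3, sR=120; mL=120, mR=-20/3; mL+mR=340/3 → advance +1; mR−mL=-380/3 → turn -1·90°
n=1: pose=(-4,-1,E); sL=30, sR=30; mL=30, mR=-15; mL+mR=15 → advance +1; mR−mL=-45 → turn -1·90°
n=2: pose=(-3,-1,S); sL=24, sR=24; mL=24, mR=-12; mL+mR=12 → advance +1; mR−mL=-36 → turn -1·90°
n=3: pose=(-3,-2,W); sL=12, sR=60; mL=60, mR=-6; mL+mR=54 → advance +1; mR−mL=-66 → turn -1·90°
n=4: pose=(-4,-2,N); sL=40/3, sR=120; mL=120, mR=-20/3; mL+mR=340/3 → advance +1; mR−mL=-380/3 → turn -1·90°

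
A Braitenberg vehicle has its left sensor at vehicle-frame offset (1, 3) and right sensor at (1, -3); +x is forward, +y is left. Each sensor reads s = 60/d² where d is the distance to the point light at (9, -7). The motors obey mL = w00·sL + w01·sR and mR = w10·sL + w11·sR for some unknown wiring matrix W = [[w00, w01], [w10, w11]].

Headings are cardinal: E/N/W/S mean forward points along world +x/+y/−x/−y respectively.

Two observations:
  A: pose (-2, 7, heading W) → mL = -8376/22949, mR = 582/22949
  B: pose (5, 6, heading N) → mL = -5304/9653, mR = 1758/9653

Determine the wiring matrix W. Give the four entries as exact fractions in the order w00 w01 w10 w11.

-1 -1 -1/2 1

obs A: pose=(-2,7,W) → sL=12/53, sR=60/433, mL=-8376/22949, mR=582/22949
obs B: pose=(5,6,N) → sL=12/49, sR=60/197, mL=-5304/9653, mR=1758/9653
sensor matrix S = [[12/53, 60/433], [12/49, 60/197]]; det S = 7758720/221526697
solve [mL_A; mL_B] = S·[w00; w01] and [mR_A; mR_B] = S·[w10; w11]:
  w00 = -1, w01 = -1, w10 = -1/2, w11 = 1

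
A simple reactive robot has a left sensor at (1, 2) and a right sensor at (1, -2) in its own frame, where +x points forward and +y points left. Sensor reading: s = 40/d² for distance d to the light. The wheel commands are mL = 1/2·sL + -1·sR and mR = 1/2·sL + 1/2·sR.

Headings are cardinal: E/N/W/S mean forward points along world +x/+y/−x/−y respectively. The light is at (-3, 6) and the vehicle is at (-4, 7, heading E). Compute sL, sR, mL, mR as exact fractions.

40/9 40 -340/9 200/9

left sensor world pos  = (-3, 9); dL² = 9
right sensor world pos = (-3, 5); dR² = 1
sL = 40/9 = 40/9
sR = 40/1 = 40
mL = 1/2·sL + -1·sR = -340/9
mR = 1/2·sL + 1/2·sR = 200/9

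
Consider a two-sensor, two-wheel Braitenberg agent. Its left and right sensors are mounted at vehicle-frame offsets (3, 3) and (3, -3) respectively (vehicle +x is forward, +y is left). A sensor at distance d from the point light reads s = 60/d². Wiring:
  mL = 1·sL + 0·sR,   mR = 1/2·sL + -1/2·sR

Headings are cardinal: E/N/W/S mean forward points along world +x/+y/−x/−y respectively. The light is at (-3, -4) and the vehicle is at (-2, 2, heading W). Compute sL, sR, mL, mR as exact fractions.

left sensor world pos  = (-5, -1); dL² = 13
right sensor world pos = (-5, 5); dR² = 85
sL = 60/13 = 60/13
sR = 60/85 = 12/17
mL = 1·sL + 0·sR = 60/13
mR = 1/2·sL + -1/2·sR = 432/221

60/13 12/17 60/13 432/221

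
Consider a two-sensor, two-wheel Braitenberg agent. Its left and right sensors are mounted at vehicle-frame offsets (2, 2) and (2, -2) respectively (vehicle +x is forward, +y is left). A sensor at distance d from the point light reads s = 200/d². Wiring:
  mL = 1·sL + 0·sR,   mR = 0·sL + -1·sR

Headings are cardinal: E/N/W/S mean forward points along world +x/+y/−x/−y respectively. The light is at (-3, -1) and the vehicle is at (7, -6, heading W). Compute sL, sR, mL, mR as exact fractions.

200/113 200/73 200/113 -200/73

left sensor world pos  = (5, -8); dL² = 113
right sensor world pos = (5, -4); dR² = 73
sL = 200/113 = 200/113
sR = 200/73 = 200/73
mL = 1·sL + 0·sR = 200/113
mR = 0·sL + -1·sR = -200/73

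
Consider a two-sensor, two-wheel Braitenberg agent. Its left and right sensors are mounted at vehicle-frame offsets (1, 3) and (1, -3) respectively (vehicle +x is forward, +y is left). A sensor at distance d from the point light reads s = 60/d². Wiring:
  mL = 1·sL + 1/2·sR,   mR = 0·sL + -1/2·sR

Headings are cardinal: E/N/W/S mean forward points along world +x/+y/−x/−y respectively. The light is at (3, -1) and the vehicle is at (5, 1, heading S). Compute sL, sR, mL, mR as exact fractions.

30/13 30 225/13 -15

left sensor world pos  = (8, 0); dL² = 26
right sensor world pos = (2, 0); dR² = 2
sL = 60/26 = 30/13
sR = 60/2 = 30
mL = 1·sL + 1/2·sR = 225/13
mR = 0·sL + -1/2·sR = -15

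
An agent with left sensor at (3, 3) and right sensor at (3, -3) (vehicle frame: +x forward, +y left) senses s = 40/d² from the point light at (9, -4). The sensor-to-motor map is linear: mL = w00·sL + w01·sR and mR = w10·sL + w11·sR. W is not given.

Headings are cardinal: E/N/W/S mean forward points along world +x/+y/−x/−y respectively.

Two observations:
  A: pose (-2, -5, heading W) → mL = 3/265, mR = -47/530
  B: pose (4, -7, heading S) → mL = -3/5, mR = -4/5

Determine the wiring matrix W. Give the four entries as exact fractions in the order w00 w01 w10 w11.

-1 1 -1 1/2

obs A: pose=(-2,-5,W) → sL=10/53, sR=1/5, mL=3/265, mR=-47/530
obs B: pose=(4,-7,S) → sL=1, sR=2/5, mL=-3/5, mR=-4/5
sensor matrix S = [[10/53, 1/5], [1, 2/5]]; det S = -33/265
solve [mL_A; mL_B] = S·[w00; w01] and [mR_A; mR_B] = S·[w10; w11]:
  w00 = -1, w01 = 1, w10 = -1, w11 = 1/2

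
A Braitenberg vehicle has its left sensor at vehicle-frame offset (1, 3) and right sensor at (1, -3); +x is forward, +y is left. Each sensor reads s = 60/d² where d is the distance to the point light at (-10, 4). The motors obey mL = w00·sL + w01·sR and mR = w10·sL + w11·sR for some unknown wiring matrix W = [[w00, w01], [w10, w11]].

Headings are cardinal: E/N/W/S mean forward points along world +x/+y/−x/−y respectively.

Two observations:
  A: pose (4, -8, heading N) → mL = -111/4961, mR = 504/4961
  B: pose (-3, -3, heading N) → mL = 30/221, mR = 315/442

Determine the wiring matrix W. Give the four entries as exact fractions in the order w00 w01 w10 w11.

1/2 -1 1 -1

obs A: pose=(4,-8,N) → sL=30/121, sR=6/41, mL=-111/4961, mR=504/4961
obs B: pose=(-3,-3,N) → sL=15/13, sR=15/34, mL=30/221, mR=315/442
sensor matrix S = [[30/121, 6/41], [15/13, 15/34]]; det S = -65205/1096381
solve [mL_A; mL_B] = S·[w00; w01] and [mR_A; mR_B] = S·[w10; w11]:
  w00 = 1/2, w01 = -1, w10 = 1, w11 = -1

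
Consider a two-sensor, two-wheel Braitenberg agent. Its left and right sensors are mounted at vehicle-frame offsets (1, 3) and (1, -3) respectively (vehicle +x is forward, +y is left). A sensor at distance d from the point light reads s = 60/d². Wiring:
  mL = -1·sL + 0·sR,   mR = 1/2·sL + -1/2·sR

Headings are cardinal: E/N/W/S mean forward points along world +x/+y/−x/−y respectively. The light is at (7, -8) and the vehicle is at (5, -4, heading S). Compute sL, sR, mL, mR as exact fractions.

6 30/17 -6 36/17

left sensor world pos  = (8, -5); dL² = 10
right sensor world pos = (2, -5); dR² = 34
sL = 60/10 = 6
sR = 60/34 = 30/17
mL = -1·sL + 0·sR = -6
mR = 1/2·sL + -1/2·sR = 36/17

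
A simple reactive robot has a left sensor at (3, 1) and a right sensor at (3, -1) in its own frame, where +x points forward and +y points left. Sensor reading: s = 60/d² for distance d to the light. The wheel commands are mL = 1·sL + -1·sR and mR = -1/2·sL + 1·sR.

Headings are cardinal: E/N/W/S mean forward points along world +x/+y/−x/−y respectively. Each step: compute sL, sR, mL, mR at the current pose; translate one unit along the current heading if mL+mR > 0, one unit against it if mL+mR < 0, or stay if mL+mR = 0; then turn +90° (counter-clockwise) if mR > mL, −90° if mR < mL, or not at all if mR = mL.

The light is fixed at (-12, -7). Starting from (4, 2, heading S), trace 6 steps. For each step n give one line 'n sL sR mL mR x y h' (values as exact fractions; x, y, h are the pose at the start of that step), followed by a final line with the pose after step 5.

n=0: pose=(4,2,S); sL=12/65, sR=20/87; mL=-256/5655, mR=778/5655; mL+mR=6/65 → advance +1; mR−mL=1034/5655 → turn +1·90°
n=1: pose=(4,1,E); sL=30/221, sR=6/41; mL=-96/9061, mR=711/9061; mL+mR=15/221 → advance +1; mR−mL=807/9061 → turn +1·90°
n=2: pose=(5,1,N); sL=60/377, sR=12/89; mL=816/33553, mR=1854/33553; mL+mR=30/377 → advance +1; mR−mL=1038/33553 → turn +1·90°
n=3: pose=(5,2,W); sL=3/13, sR=15/74; mL=27/962, mR=42/481; mL+mR=3/26 → advance +1; mR−mL=57/962 → turn +1·90°
n=4: pose=(4,2,S); sL=12/65, sR=20/87; mL=-256/5655, mR=778/5655; mL+mR=6/65 → advance +1; mR−mL=1034/5655 → turn +1·90°
n=5: pose=(4,1,E); sL=30/221, sR=6/41; mL=-96/9061, mR=711/9061; mL+mR=15/221 → advance +1; mR−mL=807/9061 → turn +1·90°

0 12/65 20/87 -256/5655 778/5655 4 2 S
1 30/221 6/41 -96/9061 711/9061 4 1 E
2 60/377 12/89 816/33553 1854/33553 5 1 N
3 3/13 15/74 27/962 42/481 5 2 W
4 12/65 20/87 -256/5655 778/5655 4 2 S
5 30/221 6/41 -96/9061 711/9061 4 1 E
final 5 1 N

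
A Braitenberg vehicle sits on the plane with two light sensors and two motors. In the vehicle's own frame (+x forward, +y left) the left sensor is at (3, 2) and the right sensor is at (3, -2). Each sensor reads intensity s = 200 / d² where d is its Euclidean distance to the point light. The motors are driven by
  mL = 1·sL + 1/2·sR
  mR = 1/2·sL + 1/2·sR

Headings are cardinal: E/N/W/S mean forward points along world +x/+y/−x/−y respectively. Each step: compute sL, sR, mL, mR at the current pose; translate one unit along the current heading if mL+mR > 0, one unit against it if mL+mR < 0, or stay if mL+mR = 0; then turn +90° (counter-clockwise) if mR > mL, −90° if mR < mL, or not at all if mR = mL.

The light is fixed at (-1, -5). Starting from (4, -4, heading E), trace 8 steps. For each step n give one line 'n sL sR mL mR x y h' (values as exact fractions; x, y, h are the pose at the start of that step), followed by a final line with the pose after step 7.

0 200/73 40/13 4060/949 2760/949 4 -4 E
1 50/17 10 135/17 110/17 5 -4 S
2 200/13 200/13 300/13 200/13 5 -5 W
3 100/9 100/29 3350/261 1900/261 4 -5 N
4 200/73 40/13 4060/949 2760/949 4 -4 E
5 50/17 10 135/17 110/17 5 -4 S
6 200/13 200/13 300/13 200/13 5 -5 W
7 100/9 100/29 3350/261 1900/261 4 -5 N
final 4 -4 E

n=0: pose=(4,-4,E); sL=200/73, sR=40/13; mL=4060/949, mR=2760/949; mL+mR=6820/949 → advance +1; mR−mL=-100/73 → turn -1·90°
n=1: pose=(5,-4,S); sL=50/17, sR=10; mL=135/17, mR=110/17; mL+mR=245/17 → advance +1; mR−mL=-25/17 → turn -1·90°
n=2: pose=(5,-5,W); sL=200/13, sR=200/13; mL=300/13, mR=200/13; mL+mR=500/13 → advance +1; mR−mL=-100/13 → turn -1·90°
n=3: pose=(4,-5,N); sL=100/9, sR=100/29; mL=3350/261, mR=1900/261; mL+mR=1750/87 → advance +1; mR−mL=-50/9 → turn -1·90°
n=4: pose=(4,-4,E); sL=200/73, sR=40/13; mL=4060/949, mR=2760/949; mL+mR=6820/949 → advance +1; mR−mL=-100/73 → turn -1·90°
n=5: pose=(5,-4,S); sL=50/17, sR=10; mL=135/17, mR=110/17; mL+mR=245/17 → advance +1; mR−mL=-25/17 → turn -1·90°
n=6: pose=(5,-5,W); sL=200/13, sR=200/13; mL=300/13, mR=200/13; mL+mR=500/13 → advance +1; mR−mL=-100/13 → turn -1·90°
n=7: pose=(4,-5,N); sL=100/9, sR=100/29; mL=3350/261, mR=1900/261; mL+mR=1750/87 → advance +1; mR−mL=-50/9 → turn -1·90°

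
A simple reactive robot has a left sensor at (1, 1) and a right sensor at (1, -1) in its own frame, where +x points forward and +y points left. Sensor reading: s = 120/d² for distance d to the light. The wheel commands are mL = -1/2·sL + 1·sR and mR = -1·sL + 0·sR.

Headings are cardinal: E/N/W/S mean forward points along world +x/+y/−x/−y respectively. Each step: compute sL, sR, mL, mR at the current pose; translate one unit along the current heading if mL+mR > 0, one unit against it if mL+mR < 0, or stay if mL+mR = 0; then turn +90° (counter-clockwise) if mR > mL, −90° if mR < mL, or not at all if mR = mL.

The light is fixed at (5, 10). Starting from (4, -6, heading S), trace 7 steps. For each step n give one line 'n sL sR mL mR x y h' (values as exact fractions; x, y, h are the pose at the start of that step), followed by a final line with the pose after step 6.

0 120/289 120/293 17100/84677 -120/289 4 -6 S
1 6/13 3/5 24/65 -6/13 4 -5 W
2 120/197 120/197 60/197 -120/197 5 -5 N
3 60/113 12/29 486/3277 -60/113 5 -6 E
4 120/289 120/293 17100/84677 -120/289 4 -6 S
5 6/13 3/5 24/65 -6/13 4 -5 W
6 120/197 120/197 60/197 -120/197 5 -5 N
final 5 -6 E

n=0: pose=(4,-6,S); sL=120/289, sR=120/293; mL=17100/84677, mR=-120/289; mL+mR=-18060/84677 → advance -1; mR−mL=-52260/84677 → turn -1·90°
n=1: pose=(4,-5,W); sL=6/13, sR=3/5; mL=24/65, mR=-6/13; mL+mR=-6/65 → advance -1; mR−mL=-54/65 → turn -1·90°
n=2: pose=(5,-5,N); sL=120/197, sR=120/197; mL=60/197, mR=-120/197; mL+mR=-60/197 → advance -1; mR−mL=-180/197 → turn -1·90°
n=3: pose=(5,-6,E); sL=60/113, sR=12/29; mL=486/3277, mR=-60/113; mL+mR=-1254/3277 → advance -1; mR−mL=-2226/3277 → turn -1·90°
n=4: pose=(4,-6,S); sL=120/289, sR=120/293; mL=17100/84677, mR=-120/289; mL+mR=-18060/84677 → advance -1; mR−mL=-52260/84677 → turn -1·90°
n=5: pose=(4,-5,W); sL=6/13, sR=3/5; mL=24/65, mR=-6/13; mL+mR=-6/65 → advance -1; mR−mL=-54/65 → turn -1·90°
n=6: pose=(5,-5,N); sL=120/197, sR=120/197; mL=60/197, mR=-120/197; mL+mR=-60/197 → advance -1; mR−mL=-180/197 → turn -1·90°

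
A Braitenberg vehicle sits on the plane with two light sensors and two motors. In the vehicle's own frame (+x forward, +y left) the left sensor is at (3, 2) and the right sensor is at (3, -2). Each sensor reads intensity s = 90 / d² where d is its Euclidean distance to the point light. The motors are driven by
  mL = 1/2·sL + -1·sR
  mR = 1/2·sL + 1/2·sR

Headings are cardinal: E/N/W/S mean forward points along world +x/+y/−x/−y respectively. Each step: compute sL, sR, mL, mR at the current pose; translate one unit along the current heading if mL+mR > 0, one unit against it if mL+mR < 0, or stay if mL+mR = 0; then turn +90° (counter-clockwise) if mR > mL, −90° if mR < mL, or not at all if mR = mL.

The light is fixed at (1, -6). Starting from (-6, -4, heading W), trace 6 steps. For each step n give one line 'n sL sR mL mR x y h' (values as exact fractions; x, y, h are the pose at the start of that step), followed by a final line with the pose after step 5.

n=0: pose=(-6,-4,W); sL=9/10, sR=45/58; mL=-189/580, mR=243/290; mL+mR=297/580 → advance +1; mR−mL=135/116 → turn +1·90°
n=1: pose=(-7,-4,S); sL=90/37, sR=90/101; mL=1215/3737, mR=6210/3737; mL+mR=7425/3737 → advance +1; mR−mL=135/101 → turn +1·90°
n=2: pose=(-7,-5,E); sL=45/17, sR=45/13; mL=-945/442, mR=675/221; mL+mR=405/442 → advance +1; mR−mL=135/26 → turn +1·90°
n=3: pose=(-6,-5,N); sL=90/97, sR=90/41; mL=-6885/3977, mR=6210/3977; mL+mR=-675/3977 → advance -1; mR−mL=135/41 → turn +1·90°
n=4: pose=(-6,-6,W); sL=45/52, sR=45/52; mL=-45/104, mR=45/52; mL+mR=45/104 → advance +1; mR−mL=135/104 → turn +1·90°
n=5: pose=(-7,-6,S); sL=2, sR=90/109; mL=19/109, mR=154/109; mL+mR=173/109 → advance +1; mR−mL=135/109 → turn +1·90°

0 9/10 45/58 -189/580 243/290 -6 -4 W
1 90/37 90/101 1215/3737 6210/3737 -7 -4 S
2 45/17 45/13 -945/442 675/221 -7 -5 E
3 90/97 90/41 -6885/3977 6210/3977 -6 -5 N
4 45/52 45/52 -45/104 45/52 -6 -6 W
5 2 90/109 19/109 154/109 -7 -6 S
final -7 -7 E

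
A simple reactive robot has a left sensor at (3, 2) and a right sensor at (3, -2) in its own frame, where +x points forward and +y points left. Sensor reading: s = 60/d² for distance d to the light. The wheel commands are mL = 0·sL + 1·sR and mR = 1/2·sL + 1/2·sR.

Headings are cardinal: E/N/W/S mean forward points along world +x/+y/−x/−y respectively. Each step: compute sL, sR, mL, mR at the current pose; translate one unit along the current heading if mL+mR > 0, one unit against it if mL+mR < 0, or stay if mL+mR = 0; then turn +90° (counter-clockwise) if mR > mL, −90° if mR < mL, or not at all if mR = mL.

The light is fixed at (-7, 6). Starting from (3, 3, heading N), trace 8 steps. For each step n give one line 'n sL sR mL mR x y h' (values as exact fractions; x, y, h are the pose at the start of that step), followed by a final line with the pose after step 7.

n=0: pose=(3,3,N); sL=15/16, sR=5/12; mL=5/12, mR=65/96; mL+mR=35/32 → advance +1; mR−mL=25/96 → turn +1·90°
n=1: pose=(3,4,W); sL=12/13, sR=60/49; mL=60/49, mR=684/637; mL+mR=1464/637 → advance +1; mR−mL=-96/637 → turn -1·90°
n=2: pose=(2,4,N); sL=6/5, sR=30/61; mL=30/61, mR=258/305; mL+mR=408/305 → advance +1; mR−mL=108/305 → turn +1·90°
n=3: pose=(2,5,W); sL=4/3, sR=60/37; mL=60/37, mR=164/111; mL+mR=344/111 → advance +1; mR−mL=-16/111 → turn -1·90°
n=4: pose=(1,5,N); sL=3/2, sR=15/26; mL=15/26, mR=27/26; mL+mR=21/13 → advance +1; mR−mL=6/13 → turn +1·90°
n=5: pose=(1,6,W); sL=60/29, sR=60/29; mL=60/29, mR=60/29; mL+mR=120/29 → advance +1; mR−mL=0 → turn +0·90°
n=6: pose=(0,6,W); sL=3, sR=3; mL=3, mR=3; mL+mR=6 → advance +1; mR−mL=0 → turn +0·90°
n=7: pose=(-1,6,W); sL=60/13, sR=60/13; mL=60/13, mR=60/13; mL+mR=120/13 → advance +1; mR−mL=0 → turn +0·90°

0 15/16 5/12 5/12 65/96 3 3 N
1 12/13 60/49 60/49 684/637 3 4 W
2 6/5 30/61 30/61 258/305 2 4 N
3 4/3 60/37 60/37 164/111 2 5 W
4 3/2 15/26 15/26 27/26 1 5 N
5 60/29 60/29 60/29 60/29 1 6 W
6 3 3 3 3 0 6 W
7 60/13 60/13 60/13 60/13 -1 6 W
final -2 6 W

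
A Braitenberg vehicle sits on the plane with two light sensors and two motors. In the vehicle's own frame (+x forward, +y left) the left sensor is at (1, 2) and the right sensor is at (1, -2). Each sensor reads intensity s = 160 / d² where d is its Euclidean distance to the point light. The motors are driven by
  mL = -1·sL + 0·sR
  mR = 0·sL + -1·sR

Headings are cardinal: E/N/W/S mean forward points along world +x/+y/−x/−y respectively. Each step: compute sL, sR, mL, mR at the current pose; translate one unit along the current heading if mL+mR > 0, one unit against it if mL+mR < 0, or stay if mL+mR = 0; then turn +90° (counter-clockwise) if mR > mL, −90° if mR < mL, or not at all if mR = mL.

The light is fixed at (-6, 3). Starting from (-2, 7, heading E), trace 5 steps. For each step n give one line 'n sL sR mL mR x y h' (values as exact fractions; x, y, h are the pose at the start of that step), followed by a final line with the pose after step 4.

0 160/61 160/29 -160/61 -160/29 -2 7 E
1 80/17 16 -80/17 -16 -3 7 S
2 160/13 160/53 -160/13 -160/53 -3 8 W
3 40/13 8 -40/13 -8 -2 8 S
4 32/5 160/73 -32/5 -160/73 -2 9 W
final -1 9 S

n=0: pose=(-2,7,E); sL=160/61, sR=160/29; mL=-160/61, mR=-160/29; mL+mR=-14400/1769 → advance -1; mR−mL=-5120/1769 → turn -1·90°
n=1: pose=(-3,7,S); sL=80/17, sR=16; mL=-80/17, mR=-16; mL+mR=-352/17 → advance -1; mR−mL=-192/17 → turn -1·90°
n=2: pose=(-3,8,W); sL=160/13, sR=160/53; mL=-160/13, mR=-160/53; mL+mR=-10560/689 → advance -1; mR−mL=6400/689 → turn +1·90°
n=3: pose=(-2,8,S); sL=40/13, sR=8; mL=-40/13, mR=-8; mL+mR=-144/13 → advance -1; mR−mL=-64/13 → turn -1·90°
n=4: pose=(-2,9,W); sL=32/5, sR=160/73; mL=-32/5, mR=-160/73; mL+mR=-3136/365 → advance -1; mR−mL=1536/365 → turn +1·90°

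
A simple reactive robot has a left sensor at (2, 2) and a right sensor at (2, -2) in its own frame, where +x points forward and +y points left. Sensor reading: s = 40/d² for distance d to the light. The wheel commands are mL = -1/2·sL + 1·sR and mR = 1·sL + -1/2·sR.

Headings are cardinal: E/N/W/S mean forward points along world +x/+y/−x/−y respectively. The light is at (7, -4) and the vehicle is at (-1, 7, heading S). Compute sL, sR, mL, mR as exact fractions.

left sensor world pos  = (1, 5); dL² = 117
right sensor world pos = (-3, 5); dR² = 181
sL = 40/117 = 40/117
sR = 40/181 = 40/181
mL = -1/2·sL + 1·sR = 1060/21177
mR = 1·sL + -1/2·sR = 4900/21177

40/117 40/181 1060/21177 4900/21177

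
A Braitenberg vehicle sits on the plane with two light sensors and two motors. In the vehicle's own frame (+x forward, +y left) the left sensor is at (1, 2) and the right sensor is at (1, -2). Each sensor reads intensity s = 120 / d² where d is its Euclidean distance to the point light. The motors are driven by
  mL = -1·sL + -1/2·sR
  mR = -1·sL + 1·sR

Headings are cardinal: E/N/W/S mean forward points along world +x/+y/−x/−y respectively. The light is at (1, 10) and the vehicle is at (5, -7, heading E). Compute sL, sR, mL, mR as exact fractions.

12/25 60/193 -3066/4825 -816/4825

left sensor world pos  = (6, -5); dL² = 250
right sensor world pos = (6, -9); dR² = 386
sL = 120/250 = 12/25
sR = 120/386 = 60/193
mL = -1·sL + -1/2·sR = -3066/4825
mR = -1·sL + 1·sR = -816/4825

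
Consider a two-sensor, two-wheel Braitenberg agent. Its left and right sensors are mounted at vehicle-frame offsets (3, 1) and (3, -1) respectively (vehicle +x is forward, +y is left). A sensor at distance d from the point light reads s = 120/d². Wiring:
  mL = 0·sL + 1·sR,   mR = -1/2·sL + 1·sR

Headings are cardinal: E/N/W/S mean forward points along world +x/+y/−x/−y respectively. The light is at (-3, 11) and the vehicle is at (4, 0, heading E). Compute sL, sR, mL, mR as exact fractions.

3/5 30/61 30/61 117/610

left sensor world pos  = (7, 1); dL² = 200
right sensor world pos = (7, -1); dR² = 244
sL = 120/200 = 3/5
sR = 120/244 = 30/61
mL = 0·sL + 1·sR = 30/61
mR = -1/2·sL + 1·sR = 117/610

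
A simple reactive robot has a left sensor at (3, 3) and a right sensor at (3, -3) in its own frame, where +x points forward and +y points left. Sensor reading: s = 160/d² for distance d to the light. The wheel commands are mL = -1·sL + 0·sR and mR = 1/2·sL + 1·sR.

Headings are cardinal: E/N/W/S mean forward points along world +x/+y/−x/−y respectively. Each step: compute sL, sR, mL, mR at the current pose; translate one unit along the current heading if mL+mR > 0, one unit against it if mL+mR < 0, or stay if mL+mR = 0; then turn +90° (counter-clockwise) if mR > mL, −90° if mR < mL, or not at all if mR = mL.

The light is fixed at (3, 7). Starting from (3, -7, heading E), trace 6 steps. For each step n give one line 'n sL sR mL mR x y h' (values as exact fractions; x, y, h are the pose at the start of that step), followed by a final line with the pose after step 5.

n=0: pose=(3,-7,E); sL=16/13, sR=80/149; mL=-16/13, mR=2232/1937; mL+mR=-152/1937 → advance -1; mR−mL=4616/1937 → turn +1·90°
n=1: pose=(2,-7,N); sL=160/137, sR=32/25; mL=-160/137, mR=6384/3425; mL+mR=2384/3425 → advance +1; mR−mL=10384/3425 → turn +1·90°
n=2: pose=(2,-6,W); sL=10/17, sR=40/29; mL=-10/17, mR=825/493; mL+mR=535/493 → advance +1; mR−mL=1115/493 → turn +1·90°
n=3: pose=(1,-6,S); sL=160/257, sR=160/281; mL=-160/257, mR=63600/72217; mL+mR=18640/72217 → advance +1; mR−mL=108560/72217 → turn +1·90°
n=4: pose=(1,-7,E); sL=80/61, sR=16/29; mL=-80/61, mR=2136/1769; mL+mR=-184/1769 → advance -1; mR−mL=4456/1769 → turn +1·90°
n=5: pose=(0,-7,N); sL=160/157, sR=160/121; mL=-160/157, mR=34800/18997; mL+mR=15440/18997 → advance +1; mR−mL=54160/18997 → turn +1·90°

0 16/13 80/149 -16/13 2232/1937 3 -7 E
1 160/137 32/25 -160/137 6384/3425 2 -7 N
2 10/17 40/29 -10/17 825/493 2 -6 W
3 160/257 160/281 -160/257 63600/72217 1 -6 S
4 80/61 16/29 -80/61 2136/1769 1 -7 E
5 160/157 160/121 -160/157 34800/18997 0 -7 N
final 0 -6 W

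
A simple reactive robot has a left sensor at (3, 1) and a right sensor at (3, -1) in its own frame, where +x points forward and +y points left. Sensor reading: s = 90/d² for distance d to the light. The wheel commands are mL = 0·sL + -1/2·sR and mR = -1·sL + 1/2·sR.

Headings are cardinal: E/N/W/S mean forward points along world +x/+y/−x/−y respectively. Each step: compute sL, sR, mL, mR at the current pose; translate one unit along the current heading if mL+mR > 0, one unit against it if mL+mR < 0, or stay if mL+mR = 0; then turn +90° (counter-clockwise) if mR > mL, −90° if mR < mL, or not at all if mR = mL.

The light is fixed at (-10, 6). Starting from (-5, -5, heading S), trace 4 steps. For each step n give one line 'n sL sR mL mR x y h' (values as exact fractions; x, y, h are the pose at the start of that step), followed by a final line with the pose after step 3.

0 45/116 45/106 -45/212 -270/1537 -5 -5 S
1 18/29 18/37 -9/37 -405/1073 -5 -4 E
2 45/97 45/89 -45/178 -3645/17266 -6 -4 S
3 90/113 90/149 -45/149 -8325/16837 -6 -3 E
final -7 -3 S

n=0: pose=(-5,-5,S); sL=45/116, sR=45/106; mL=-45/212, mR=-270/1537; mL+mR=-45/116 → advance -1; mR−mL=225/6148 → turn +1·90°
n=1: pose=(-5,-4,E); sL=18/29, sR=18/37; mL=-9/37, mR=-405/1073; mL+mR=-18/29 → advance -1; mR−mL=-144/1073 → turn -1·90°
n=2: pose=(-6,-4,S); sL=45/97, sR=45/89; mL=-45/178, mR=-3645/17266; mL+mR=-45/97 → advance -1; mR−mL=360/8633 → turn +1·90°
n=3: pose=(-6,-3,E); sL=90/113, sR=90/149; mL=-45/149, mR=-8325/16837; mL+mR=-90/113 → advance -1; mR−mL=-3240/16837 → turn -1·90°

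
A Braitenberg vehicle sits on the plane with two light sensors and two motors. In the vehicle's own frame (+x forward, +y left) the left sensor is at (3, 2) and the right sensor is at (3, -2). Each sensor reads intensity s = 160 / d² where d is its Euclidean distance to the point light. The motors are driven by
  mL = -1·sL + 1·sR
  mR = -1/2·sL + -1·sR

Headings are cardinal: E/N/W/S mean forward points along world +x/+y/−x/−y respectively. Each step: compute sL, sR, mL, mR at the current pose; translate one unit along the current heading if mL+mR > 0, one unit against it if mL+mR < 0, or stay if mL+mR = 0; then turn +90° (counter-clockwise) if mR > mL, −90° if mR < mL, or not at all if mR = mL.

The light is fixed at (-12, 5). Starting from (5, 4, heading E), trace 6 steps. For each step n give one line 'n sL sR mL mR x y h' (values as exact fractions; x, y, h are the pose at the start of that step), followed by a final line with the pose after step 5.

0 160/401 160/409 -1280/164009 -96880/164009 5 4 E
1 8/17 40/53 256/901 -892/901 4 4 S
2 160/173 160/173 0 -240/173 4 5 W
3 80/117 16/37 -1088/4329 -3352/4329 5 5 N
4 160/401 160/409 -1280/164009 -96880/164009 5 4 E
5 8/17 40/53 256/901 -892/901 4 4 S
final 4 5 W

n=0: pose=(5,4,E); sL=160/401, sR=160/409; mL=-1280/164009, mR=-96880/164009; mL+mR=-240/401 → advance -1; mR−mL=-95600/164009 → turn -1·90°
n=1: pose=(4,4,S); sL=8/17, sR=40/53; mL=256/901, mR=-892/901; mL+mR=-12/17 → advance -1; mR−mL=-1148/901 → turn -1·90°
n=2: pose=(4,5,W); sL=160/173, sR=160/173; mL=0, mR=-240/173; mL+mR=-240/173 → advance -1; mR−mL=-240/173 → turn -1·90°
n=3: pose=(5,5,N); sL=80/117, sR=16/37; mL=-1088/4329, mR=-3352/4329; mL+mR=-40/39 → advance -1; mR−mL=-2264/4329 → turn -1·90°
n=4: pose=(5,4,E); sL=160/401, sR=160/409; mL=-1280/164009, mR=-96880/164009; mL+mR=-240/401 → advance -1; mR−mL=-95600/164009 → turn -1·90°
n=5: pose=(4,4,S); sL=8/17, sR=40/53; mL=256/901, mR=-892/901; mL+mR=-12/17 → advance -1; mR−mL=-1148/901 → turn -1·90°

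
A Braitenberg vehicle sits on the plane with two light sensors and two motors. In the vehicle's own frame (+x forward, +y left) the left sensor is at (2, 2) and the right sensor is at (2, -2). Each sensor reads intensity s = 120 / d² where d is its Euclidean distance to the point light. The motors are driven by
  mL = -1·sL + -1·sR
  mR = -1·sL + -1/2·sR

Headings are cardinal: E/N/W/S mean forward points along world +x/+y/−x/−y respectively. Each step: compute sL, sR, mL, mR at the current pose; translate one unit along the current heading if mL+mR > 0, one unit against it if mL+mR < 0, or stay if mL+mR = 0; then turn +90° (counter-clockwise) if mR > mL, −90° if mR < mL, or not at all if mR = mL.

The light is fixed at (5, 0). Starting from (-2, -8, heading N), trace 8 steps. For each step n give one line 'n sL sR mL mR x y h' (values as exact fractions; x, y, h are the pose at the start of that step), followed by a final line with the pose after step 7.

0 40/39 120/61 -7120/2379 -4780/2379 -2 -8 N
1 60/101 12/13 -1992/1313 -1386/1313 -2 -9 W
2 120/137 24/37 -7728/5069 -6084/5069 -1 -9 S
3 30/13 30/29 -1260/377 -1065/377 -1 -8 E
4 40/39 120/61 -7120/2379 -4780/2379 -2 -8 N
5 60/101 12/13 -1992/1313 -1386/1313 -2 -9 W
6 120/137 24/37 -7728/5069 -6084/5069 -1 -9 S
7 30/13 30/29 -1260/377 -1065/377 -1 -8 E
final -2 -8 N

n=0: pose=(-2,-8,N); sL=40/39, sR=120/61; mL=-7120/2379, mR=-4780/2379; mL+mR=-11900/2379 → advance -1; mR−mL=60/61 → turn +1·90°
n=1: pose=(-2,-9,W); sL=60/101, sR=12/13; mL=-1992/1313, mR=-1386/1313; mL+mR=-3378/1313 → advance -1; mR−mL=6/13 → turn +1·90°
n=2: pose=(-1,-9,S); sL=120/137, sR=24/37; mL=-7728/5069, mR=-6084/5069; mL+mR=-13812/5069 → advance -1; mR−mL=12/37 → turn +1·90°
n=3: pose=(-1,-8,E); sL=30/13, sR=30/29; mL=-1260/377, mR=-1065/377; mL+mR=-2325/377 → advance -1; mR−mL=15/29 → turn +1·90°
n=4: pose=(-2,-8,N); sL=40/39, sR=120/61; mL=-7120/2379, mR=-4780/2379; mL+mR=-11900/2379 → advance -1; mR−mL=60/61 → turn +1·90°
n=5: pose=(-2,-9,W); sL=60/101, sR=12/13; mL=-1992/1313, mR=-1386/1313; mL+mR=-3378/1313 → advance -1; mR−mL=6/13 → turn +1·90°
n=6: pose=(-1,-9,S); sL=120/137, sR=24/37; mL=-7728/5069, mR=-6084/5069; mL+mR=-13812/5069 → advance -1; mR−mL=12/37 → turn +1·90°
n=7: pose=(-1,-8,E); sL=30/13, sR=30/29; mL=-1260/377, mR=-1065/377; mL+mR=-2325/377 → advance -1; mR−mL=15/29 → turn +1·90°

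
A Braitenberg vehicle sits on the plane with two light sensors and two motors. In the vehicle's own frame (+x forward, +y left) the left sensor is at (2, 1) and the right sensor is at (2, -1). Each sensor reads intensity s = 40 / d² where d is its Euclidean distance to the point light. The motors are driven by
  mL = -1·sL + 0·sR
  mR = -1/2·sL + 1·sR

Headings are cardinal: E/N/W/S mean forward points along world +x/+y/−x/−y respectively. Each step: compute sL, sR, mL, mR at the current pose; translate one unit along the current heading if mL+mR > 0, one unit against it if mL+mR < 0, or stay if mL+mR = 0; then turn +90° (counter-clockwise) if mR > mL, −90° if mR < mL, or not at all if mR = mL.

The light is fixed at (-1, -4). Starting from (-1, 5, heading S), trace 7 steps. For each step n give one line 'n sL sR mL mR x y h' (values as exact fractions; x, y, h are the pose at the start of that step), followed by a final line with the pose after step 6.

0 4/5 4/5 -4/5 2/5 -1 5 S
1 8/25 8/17 -8/25 132/425 -1 6 E
2 10/37 5/18 -10/37 95/666 -2 6 N
3 40/73 40/109 -40/73 740/7957 -2 5 W
4 4/5 4/5 -4/5 2/5 -1 5 S
5 8/25 8/17 -8/25 132/425 -1 6 E
6 10/37 5/18 -10/37 95/666 -2 6 N
final -2 5 W

n=0: pose=(-1,5,S); sL=4/5, sR=4/5; mL=-4/5, mR=2/5; mL+mR=-2/5 → advance -1; mR−mL=6/5 → turn +1·90°
n=1: pose=(-1,6,E); sL=8/25, sR=8/17; mL=-8/25, mR=132/425; mL+mR=-4/425 → advance -1; mR−mL=268/425 → turn +1·90°
n=2: pose=(-2,6,N); sL=10/37, sR=5/18; mL=-10/37, mR=95/666; mL+mR=-85/666 → advance -1; mR−mL=275/666 → turn +1·90°
n=3: pose=(-2,5,W); sL=40/73, sR=40/109; mL=-40/73, mR=740/7957; mL+mR=-3620/7957 → advance -1; mR−mL=5100/7957 → turn +1·90°
n=4: pose=(-1,5,S); sL=4/5, sR=4/5; mL=-4/5, mR=2/5; mL+mR=-2/5 → advance -1; mR−mL=6/5 → turn +1·90°
n=5: pose=(-1,6,E); sL=8/25, sR=8/17; mL=-8/25, mR=132/425; mL+mR=-4/425 → advance -1; mR−mL=268/425 → turn +1·90°
n=6: pose=(-2,6,N); sL=10/37, sR=5/18; mL=-10/37, mR=95/666; mL+mR=-85/666 → advance -1; mR−mL=275/666 → turn +1·90°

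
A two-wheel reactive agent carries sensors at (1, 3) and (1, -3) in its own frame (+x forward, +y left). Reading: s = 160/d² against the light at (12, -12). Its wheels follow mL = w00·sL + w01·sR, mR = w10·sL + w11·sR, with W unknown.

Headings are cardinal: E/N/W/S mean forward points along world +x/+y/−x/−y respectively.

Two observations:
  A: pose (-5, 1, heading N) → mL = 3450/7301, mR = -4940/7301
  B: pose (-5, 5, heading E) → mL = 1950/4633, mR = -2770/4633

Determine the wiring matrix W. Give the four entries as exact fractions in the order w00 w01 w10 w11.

obs A: pose=(-5,1,N) → sL=40/149, sR=20/49, mL=3450/7301, mR=-4940/7301
obs B: pose=(-5,5,E) → sL=10/41, sR=40/113, mL=1950/4633, mR=-2770/4633
sensor matrix S = [[40/149, 20/49], [10/41, 40/113]]; det S = -153000/33825533
solve [mL_A; mL_B] = S·[w00; w01] and [mR_A; mR_B] = S·[w10; w11]:
  w00 = 1, w01 = 1/2, w10 = -1, w11 = -1

1 1/2 -1 -1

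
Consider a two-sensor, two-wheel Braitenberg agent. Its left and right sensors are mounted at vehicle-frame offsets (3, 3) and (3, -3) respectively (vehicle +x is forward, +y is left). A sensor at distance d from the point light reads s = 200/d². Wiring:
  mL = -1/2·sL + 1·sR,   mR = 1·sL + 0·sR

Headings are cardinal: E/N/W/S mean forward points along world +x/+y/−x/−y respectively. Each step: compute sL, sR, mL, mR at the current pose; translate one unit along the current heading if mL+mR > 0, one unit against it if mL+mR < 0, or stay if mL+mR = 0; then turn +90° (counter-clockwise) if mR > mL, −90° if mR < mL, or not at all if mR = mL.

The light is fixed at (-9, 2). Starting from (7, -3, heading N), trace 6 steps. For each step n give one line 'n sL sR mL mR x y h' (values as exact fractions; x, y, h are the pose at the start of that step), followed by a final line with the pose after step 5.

n=0: pose=(7,-3,N); sL=200/173, sR=40/73; mL=-380/12629, mR=200/173; mL+mR=14220/12629 → advance +1; mR−mL=14980/12629 → turn +1·90°
n=1: pose=(7,-2,W); sL=100/109, sR=20/17; mL=1330/1853, mR=100/109; mL+mR=3030/1853 → advance +1; mR−mL=370/1853 → turn +1·90°
n=2: pose=(6,-2,S); sL=200/373, sR=200/193; mL=55300/71989, mR=200/373; mL+mR=93900/71989 → advance +1; mR−mL=-16700/71989 → turn -1·90°
n=3: pose=(6,-3,W); sL=25/26, sR=50/37; mL=1675/1924, mR=25/26; mL+mR=3525/1924 → advance +1; mR−mL=175/1924 → turn +1·90°
n=4: pose=(5,-3,S); sL=200/353, sR=40/37; mL=10420/13061, mR=200/353; mL+mR=17820/13061 → advance +1; mR−mL=-3020/13061 → turn -1·90°
n=5: pose=(5,-4,W); sL=100/101, sR=20/13; mL=1370/1313, mR=100/101; mL+mR=2670/1313 → advance +1; mR−mL=-70/1313 → turn -1·90°

0 200/173 40/73 -380/12629 200/173 7 -3 N
1 100/109 20/17 1330/1853 100/109 7 -2 W
2 200/373 200/193 55300/71989 200/373 6 -2 S
3 25/26 50/37 1675/1924 25/26 6 -3 W
4 200/353 40/37 10420/13061 200/353 5 -3 S
5 100/101 20/13 1370/1313 100/101 5 -4 W
final 4 -4 N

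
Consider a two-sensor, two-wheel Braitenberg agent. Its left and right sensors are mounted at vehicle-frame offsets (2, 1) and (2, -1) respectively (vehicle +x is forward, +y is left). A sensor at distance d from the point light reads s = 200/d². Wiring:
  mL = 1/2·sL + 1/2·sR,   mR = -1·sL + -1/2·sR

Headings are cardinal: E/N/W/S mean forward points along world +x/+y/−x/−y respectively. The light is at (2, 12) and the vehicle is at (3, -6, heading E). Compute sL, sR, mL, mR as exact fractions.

100/149 20/37 3340/5513 -5190/5513

left sensor world pos  = (5, -5); dL² = 298
right sensor world pos = (5, -7); dR² = 370
sL = 200/298 = 100/149
sR = 200/370 = 20/37
mL = 1/2·sL + 1/2·sR = 3340/5513
mR = -1·sL + -1/2·sR = -5190/5513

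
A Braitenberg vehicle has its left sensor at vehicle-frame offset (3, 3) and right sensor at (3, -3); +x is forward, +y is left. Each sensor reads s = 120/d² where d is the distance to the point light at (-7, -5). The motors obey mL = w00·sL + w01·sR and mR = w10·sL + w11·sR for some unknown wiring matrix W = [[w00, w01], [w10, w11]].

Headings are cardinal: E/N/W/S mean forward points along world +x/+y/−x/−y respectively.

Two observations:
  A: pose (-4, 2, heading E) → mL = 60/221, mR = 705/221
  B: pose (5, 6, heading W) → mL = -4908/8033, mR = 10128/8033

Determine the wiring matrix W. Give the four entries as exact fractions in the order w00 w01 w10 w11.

-1 1/2 1 1

obs A: pose=(-4,2,E) → sL=15/17, sR=30/13, mL=60/221, mR=705/221
obs B: pose=(5,6,W) → sL=24/29, sR=120/277, mL=-4908/8033, mR=10128/8033
sensor matrix S = [[15/17, 30/13], [24/29, 120/277]]; det S = -2711880/1775293
solve [mL_A; mL_B] = S·[w00; w01] and [mR_A; mR_B] = S·[w10; w11]:
  w00 = -1, w01 = 1/2, w10 = 1, w11 = 1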